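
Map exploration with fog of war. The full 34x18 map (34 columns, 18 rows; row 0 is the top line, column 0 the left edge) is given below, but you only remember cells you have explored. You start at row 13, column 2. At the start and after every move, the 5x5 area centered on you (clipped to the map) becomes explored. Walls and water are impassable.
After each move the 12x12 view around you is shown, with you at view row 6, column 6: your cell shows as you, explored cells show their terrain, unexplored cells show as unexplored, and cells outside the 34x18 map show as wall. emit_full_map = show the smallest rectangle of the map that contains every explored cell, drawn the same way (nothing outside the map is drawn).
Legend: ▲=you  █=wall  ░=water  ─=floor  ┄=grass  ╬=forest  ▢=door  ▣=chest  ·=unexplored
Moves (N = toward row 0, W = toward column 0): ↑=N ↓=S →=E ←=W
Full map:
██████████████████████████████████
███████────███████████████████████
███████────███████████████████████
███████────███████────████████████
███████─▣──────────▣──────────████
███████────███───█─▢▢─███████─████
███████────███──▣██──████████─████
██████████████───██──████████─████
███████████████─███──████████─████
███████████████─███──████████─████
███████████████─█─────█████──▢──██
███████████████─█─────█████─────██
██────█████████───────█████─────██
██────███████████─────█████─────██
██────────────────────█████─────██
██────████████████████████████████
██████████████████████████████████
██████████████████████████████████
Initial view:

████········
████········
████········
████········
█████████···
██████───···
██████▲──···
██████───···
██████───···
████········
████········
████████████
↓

████········
████········
████········
█████████···
██████───···
██████───···
██████▲──···
██████───···
█████████···
████········
████████████
████████████

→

███·········
███·········
███·········
████████····
█████────···
█████────···
█████─▲──···
█████────···
█████████···
███·········
████████████
████████████

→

██··········
██··········
██··········
███████·····
████────█···
████────█···
████──▲──···
████────█···
█████████···
██··········
████████████
████████████

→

█···········
█···········
█···········
██████······
███────██···
███────██···
███───▲──···
███────██···
█████████···
█···········
████████████
████████████

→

············
············
············
█████·······
██────███···
██────███···
██────▲──···
██────███···
█████████···
············
████████████
████████████

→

············
············
············
████········
█────████···
█────████···
█─────▲──···
█────████···
█████████···
············
████████████
████████████

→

············
············
············
███·········
────█████···
────█████···
──────▲──···
────█████···
█████████···
············
████████████
████████████

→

············
············
············
██··········
───██████···
───██████···
──────▲──···
───██████···
█████████···
············
████████████
████████████

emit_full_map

█████·······
██────██████
██────██████
██───────▲──
██────██████
████████████

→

············
············
············
█···········
──███████···
──███████···
──────▲──···
──███████···
█████████···
············
████████████
████████████

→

············
············
············
············
─████████···
─████████···
──────▲──···
─████████···
█████████···
············
████████████
████████████

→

············
············
············
············
█████████···
█████████···
──────▲──···
█████████···
█████████···
············
████████████
████████████

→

············
············
············
············
████████─···
█████████···
──────▲──···
█████████···
█████████···
············
████████████
████████████

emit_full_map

█████···········
██────█████████─
██────██████████
██───────────▲──
██────██████████
████████████████

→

············
············
············
············
███████──···
█████████···
──────▲──···
█████████···
█████████···
············
████████████
████████████

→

············
············
············
············
██████───···
████████─···
──────▲──···
█████████···
█████████···
············
████████████
████████████

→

············
············
············
············
█████────···
███████──···
──────▲──···
█████████···
█████████···
············
████████████
████████████

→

············
············
············
············
████─────···
██████───···
──────▲──···
█████████···
█████████···
············
████████████
████████████

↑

············
············
············
············
····─█───···
████─────···
██████▲──···
─────────···
█████████···
█████████···
············
████████████

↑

············
············
············
············
····─█───···
····─█───···
████──▲──···
██████───···
─────────···
█████████···
█████████···
············

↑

············
············
············
············
····─███─···
····─█───···
····─█▲──···
████─────···
██████───···
─────────···
█████████···
█████████···

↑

············
············
············
············
····─███─···
····─███─···
····─█▲──···
····─█───···
████─────···
██████───···
─────────···
█████████···

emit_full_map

···············─███─
···············─███─
···············─█▲──
█████··········─█───
██────█████████─────
██────███████████───
██──────────────────
██────██████████████
████████████████████

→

············
············
············
············
···─███──···
···─███──···
···─█─▲──···
···─█────···
███──────···
█████───····
────────····
████████····

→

············
············
············
············
··─███──█···
··─███──█···
··─█──▲──···
··─█─────···
██───────···
████───·····
───────·····
███████·····

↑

············
············
············
············
····██──█···
··─███──█···
··─███▲─█···
··─█─────···
··─█─────···
██───────···
████───·····
───────·····

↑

············
············
············
············
····██──█···
····██──█···
··─███▲─█···
··─███──█···
··─█─────···
··─█─────···
██───────···
████───·····

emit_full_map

·················██──█
·················██──█
···············─███▲─█
···············─███──█
···············─█─────
█████··········─█─────
██────█████████───────
██────███████████───··
██──────────────────··
██────██████████████··
████████████████████··

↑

············
············
············
············
····█─▢▢─···
····██──█···
····██▲─█···
··─███──█···
··─███──█···
··─█─────···
··─█─────···
██───────···

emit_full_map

·················█─▢▢─
·················██──█
·················██▲─█
···············─███──█
···············─███──█
···············─█─────
█████··········─█─────
██────█████████───────
██────███████████───··
██──────────────────··
██────██████████████··
████████████████████··


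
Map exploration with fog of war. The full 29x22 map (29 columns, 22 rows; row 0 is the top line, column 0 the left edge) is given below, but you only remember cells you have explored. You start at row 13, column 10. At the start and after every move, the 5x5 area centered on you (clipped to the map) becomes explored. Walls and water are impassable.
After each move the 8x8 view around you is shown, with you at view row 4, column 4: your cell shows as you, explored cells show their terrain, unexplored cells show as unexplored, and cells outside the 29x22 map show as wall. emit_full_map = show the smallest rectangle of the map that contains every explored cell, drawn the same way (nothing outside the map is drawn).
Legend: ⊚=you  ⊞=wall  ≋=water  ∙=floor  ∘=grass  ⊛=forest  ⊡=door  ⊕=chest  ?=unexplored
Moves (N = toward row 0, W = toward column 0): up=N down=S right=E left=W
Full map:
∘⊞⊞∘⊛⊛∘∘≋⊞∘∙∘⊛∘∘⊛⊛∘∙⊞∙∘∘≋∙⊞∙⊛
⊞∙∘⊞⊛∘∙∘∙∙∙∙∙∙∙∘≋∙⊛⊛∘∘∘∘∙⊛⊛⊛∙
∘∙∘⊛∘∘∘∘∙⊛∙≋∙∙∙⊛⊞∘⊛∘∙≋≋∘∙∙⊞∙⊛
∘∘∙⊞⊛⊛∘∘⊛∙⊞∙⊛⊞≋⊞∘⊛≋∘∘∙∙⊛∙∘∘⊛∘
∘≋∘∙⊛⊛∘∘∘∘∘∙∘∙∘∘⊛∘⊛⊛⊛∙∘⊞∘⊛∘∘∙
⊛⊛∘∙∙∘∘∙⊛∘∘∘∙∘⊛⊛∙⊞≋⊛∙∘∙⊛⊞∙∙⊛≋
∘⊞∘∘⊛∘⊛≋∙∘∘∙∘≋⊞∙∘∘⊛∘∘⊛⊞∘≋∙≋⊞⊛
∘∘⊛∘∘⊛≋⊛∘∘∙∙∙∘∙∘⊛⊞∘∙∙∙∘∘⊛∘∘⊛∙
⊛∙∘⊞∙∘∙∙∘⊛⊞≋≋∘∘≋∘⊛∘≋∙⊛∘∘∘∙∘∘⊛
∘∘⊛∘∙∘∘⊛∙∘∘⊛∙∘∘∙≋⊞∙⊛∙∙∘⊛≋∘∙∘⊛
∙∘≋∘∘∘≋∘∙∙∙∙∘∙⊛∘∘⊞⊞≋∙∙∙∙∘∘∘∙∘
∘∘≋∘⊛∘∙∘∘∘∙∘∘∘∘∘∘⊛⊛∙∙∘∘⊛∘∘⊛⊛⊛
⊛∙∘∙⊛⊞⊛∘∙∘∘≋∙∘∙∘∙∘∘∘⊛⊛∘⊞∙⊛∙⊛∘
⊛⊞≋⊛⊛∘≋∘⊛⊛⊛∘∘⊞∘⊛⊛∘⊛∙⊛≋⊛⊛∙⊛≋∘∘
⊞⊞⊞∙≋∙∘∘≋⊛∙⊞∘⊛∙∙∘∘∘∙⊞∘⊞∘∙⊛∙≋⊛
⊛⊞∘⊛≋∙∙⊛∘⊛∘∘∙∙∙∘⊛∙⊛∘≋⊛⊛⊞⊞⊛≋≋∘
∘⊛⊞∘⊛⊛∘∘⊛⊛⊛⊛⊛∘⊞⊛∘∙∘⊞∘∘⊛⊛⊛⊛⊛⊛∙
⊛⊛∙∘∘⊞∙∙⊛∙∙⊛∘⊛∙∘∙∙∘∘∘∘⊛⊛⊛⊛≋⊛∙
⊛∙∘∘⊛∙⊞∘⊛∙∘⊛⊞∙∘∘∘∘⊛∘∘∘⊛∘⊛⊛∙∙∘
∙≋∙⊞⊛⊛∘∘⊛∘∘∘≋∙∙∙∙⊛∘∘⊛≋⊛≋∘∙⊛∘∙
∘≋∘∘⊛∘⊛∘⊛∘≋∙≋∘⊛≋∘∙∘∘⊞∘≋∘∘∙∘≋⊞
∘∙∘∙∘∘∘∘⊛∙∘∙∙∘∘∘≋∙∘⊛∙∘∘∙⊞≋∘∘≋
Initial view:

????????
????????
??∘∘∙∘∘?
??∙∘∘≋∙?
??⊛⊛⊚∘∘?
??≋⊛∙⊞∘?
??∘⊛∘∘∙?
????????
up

????????
????????
??∙∙∙∙∘?
??∘∘∙∘∘?
??∙∘⊚≋∙?
??⊛⊛⊛∘∘?
??≋⊛∙⊞∘?
??∘⊛∘∘∙?

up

????????
????????
??∙∘∘⊛∙?
??∙∙∙∙∘?
??∘∘⊚∘∘?
??∙∘∘≋∙?
??⊛⊛⊛∘∘?
??≋⊛∙⊞∘?

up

????????
????????
??∘⊛⊞≋≋?
??∙∘∘⊛∙?
??∙∙⊚∙∘?
??∘∘∙∘∘?
??∙∘∘≋∙?
??⊛⊛⊛∘∘?

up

????????
????????
??∘∘∙∙∙?
??∘⊛⊞≋≋?
??∙∘⊚⊛∙?
??∙∙∙∙∘?
??∘∘∙∘∘?
??∙∘∘≋∙?

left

????????
????????
??⊛∘∘∙∙∙
??∙∘⊛⊞≋≋
??⊛∙⊚∘⊛∙
??∘∙∙∙∙∘
??∘∘∘∙∘∘
???∙∘∘≋∙

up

????????
????????
??≋∙∘∘∙?
??⊛∘∘∙∙∙
??∙∘⊚⊞≋≋
??⊛∙∘∘⊛∙
??∘∙∙∙∙∘
??∘∘∘∙∘∘

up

????????
????????
??∙⊛∘∘∘?
??≋∙∘∘∙?
??⊛∘⊚∙∙∙
??∙∘⊛⊞≋≋
??⊛∙∘∘⊛∙
??∘∙∙∙∙∘

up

????????
????????
??∘∘∘∘∙?
??∙⊛∘∘∘?
??≋∙⊚∘∙?
??⊛∘∘∙∙∙
??∙∘⊛⊞≋≋
??⊛∙∘∘⊛∙

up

????????
????????
??∘⊛∙⊞∙?
??∘∘∘∘∙?
??∙⊛⊚∘∘?
??≋∙∘∘∙?
??⊛∘∘∙∙∙
??∙∘⊛⊞≋≋

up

????????
????????
??∘∙⊛∙≋?
??∘⊛∙⊞∙?
??∘∘⊚∘∙?
??∙⊛∘∘∘?
??≋∙∘∘∙?
??⊛∘∘∙∙∙

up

⊞⊞⊞⊞⊞⊞⊞⊞
????????
??∘∙∙∙∙?
??∘∙⊛∙≋?
??∘⊛⊚⊞∙?
??∘∘∘∘∙?
??∙⊛∘∘∘?
??≋∙∘∘∙?

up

⊞⊞⊞⊞⊞⊞⊞⊞
⊞⊞⊞⊞⊞⊞⊞⊞
??∘≋⊞∘∙?
??∘∙∙∙∙?
??∘∙⊚∙≋?
??∘⊛∙⊞∙?
??∘∘∘∘∙?
??∙⊛∘∘∘?

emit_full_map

∘≋⊞∘∙?
∘∙∙∙∙?
∘∙⊚∙≋?
∘⊛∙⊞∙?
∘∘∘∘∙?
∙⊛∘∘∘?
≋∙∘∘∙?
⊛∘∘∙∙∙
∙∘⊛⊞≋≋
⊛∙∘∘⊛∙
∘∙∙∙∙∘
∘∘∘∙∘∘
?∙∘∘≋∙
?⊛⊛⊛∘∘
?≋⊛∙⊞∘
?∘⊛∘∘∙

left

⊞⊞⊞⊞⊞⊞⊞⊞
⊞⊞⊞⊞⊞⊞⊞⊞
??∘∘≋⊞∘∙
??∙∘∙∙∙∙
??∘∘⊚⊛∙≋
??∘∘⊛∙⊞∙
??∘∘∘∘∘∙
???∙⊛∘∘∘

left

⊞⊞⊞⊞⊞⊞⊞⊞
⊞⊞⊞⊞⊞⊞⊞⊞
??⊛∘∘≋⊞∘
??∘∙∘∙∙∙
??∘∘⊚∙⊛∙
??⊛∘∘⊛∙⊞
??⊛∘∘∘∘∘
????∙⊛∘∘

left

⊞⊞⊞⊞⊞⊞⊞⊞
⊞⊞⊞⊞⊞⊞⊞⊞
??⊛⊛∘∘≋⊞
??⊛∘∙∘∙∙
??∘∘⊚∘∙⊛
??⊛⊛∘∘⊛∙
??⊛⊛∘∘∘∘
?????∙⊛∘

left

⊞⊞⊞⊞⊞⊞⊞⊞
⊞⊞⊞⊞⊞⊞⊞⊞
??∘⊛⊛∘∘≋
??⊞⊛∘∙∘∙
??⊛∘⊚∘∘∙
??⊞⊛⊛∘∘⊛
??∙⊛⊛∘∘∘
??????∙⊛

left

⊞⊞⊞⊞⊞⊞⊞⊞
⊞⊞⊞⊞⊞⊞⊞⊞
??⊞∘⊛⊛∘∘
??∘⊞⊛∘∙∘
??∘⊛⊚∘∘∘
??∙⊞⊛⊛∘∘
??∘∙⊛⊛∘∘
???????∙

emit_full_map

⊞∘⊛⊛∘∘≋⊞∘∙?
∘⊞⊛∘∙∘∙∙∙∙?
∘⊛⊚∘∘∘∙⊛∙≋?
∙⊞⊛⊛∘∘⊛∙⊞∙?
∘∙⊛⊛∘∘∘∘∘∙?
?????∙⊛∘∘∘?
?????≋∙∘∘∙?
?????⊛∘∘∙∙∙
?????∙∘⊛⊞≋≋
?????⊛∙∘∘⊛∙
?????∘∙∙∙∙∘
?????∘∘∘∙∘∘
??????∙∘∘≋∙
??????⊛⊛⊛∘∘
??????≋⊛∙⊞∘
??????∘⊛∘∘∙

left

⊞⊞⊞⊞⊞⊞⊞⊞
⊞⊞⊞⊞⊞⊞⊞⊞
⊞?⊞⊞∘⊛⊛∘
⊞?∙∘⊞⊛∘∙
⊞?∙∘⊚∘∘∘
⊞?∘∙⊞⊛⊛∘
⊞?≋∘∙⊛⊛∘
⊞???????

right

⊞⊞⊞⊞⊞⊞⊞⊞
⊞⊞⊞⊞⊞⊞⊞⊞
?⊞⊞∘⊛⊛∘∘
?∙∘⊞⊛∘∙∘
?∙∘⊛⊚∘∘∘
?∘∙⊞⊛⊛∘∘
?≋∘∙⊛⊛∘∘
???????∙

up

⊞⊞⊞⊞⊞⊞⊞⊞
⊞⊞⊞⊞⊞⊞⊞⊞
⊞⊞⊞⊞⊞⊞⊞⊞
?⊞⊞∘⊛⊛∘∘
?∙∘⊞⊚∘∙∘
?∙∘⊛∘∘∘∘
?∘∙⊞⊛⊛∘∘
?≋∘∙⊛⊛∘∘

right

⊞⊞⊞⊞⊞⊞⊞⊞
⊞⊞⊞⊞⊞⊞⊞⊞
⊞⊞⊞⊞⊞⊞⊞⊞
⊞⊞∘⊛⊛∘∘≋
∙∘⊞⊛⊚∙∘∙
∙∘⊛∘∘∘∘∙
∘∙⊞⊛⊛∘∘⊛
≋∘∙⊛⊛∘∘∘

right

⊞⊞⊞⊞⊞⊞⊞⊞
⊞⊞⊞⊞⊞⊞⊞⊞
⊞⊞⊞⊞⊞⊞⊞⊞
⊞∘⊛⊛∘∘≋⊞
∘⊞⊛∘⊚∘∙∙
∘⊛∘∘∘∘∙⊛
∙⊞⊛⊛∘∘⊛∙
∘∙⊛⊛∘∘∘∘

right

⊞⊞⊞⊞⊞⊞⊞⊞
⊞⊞⊞⊞⊞⊞⊞⊞
⊞⊞⊞⊞⊞⊞⊞⊞
∘⊛⊛∘∘≋⊞∘
⊞⊛∘∙⊚∙∙∙
⊛∘∘∘∘∙⊛∙
⊞⊛⊛∘∘⊛∙⊞
∙⊛⊛∘∘∘∘∘

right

⊞⊞⊞⊞⊞⊞⊞⊞
⊞⊞⊞⊞⊞⊞⊞⊞
⊞⊞⊞⊞⊞⊞⊞⊞
⊛⊛∘∘≋⊞∘∙
⊛∘∙∘⊚∙∙∙
∘∘∘∘∙⊛∙≋
⊛⊛∘∘⊛∙⊞∙
⊛⊛∘∘∘∘∘∙

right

⊞⊞⊞⊞⊞⊞⊞⊞
⊞⊞⊞⊞⊞⊞⊞⊞
⊞⊞⊞⊞⊞⊞⊞⊞
⊛∘∘≋⊞∘∙?
∘∙∘∙⊚∙∙?
∘∘∘∙⊛∙≋?
⊛∘∘⊛∙⊞∙?
⊛∘∘∘∘∘∙?

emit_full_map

⊞⊞∘⊛⊛∘∘≋⊞∘∙?
∙∘⊞⊛∘∙∘∙⊚∙∙?
∙∘⊛∘∘∘∘∙⊛∙≋?
∘∙⊞⊛⊛∘∘⊛∙⊞∙?
≋∘∙⊛⊛∘∘∘∘∘∙?
??????∙⊛∘∘∘?
??????≋∙∘∘∙?
??????⊛∘∘∙∙∙
??????∙∘⊛⊞≋≋
??????⊛∙∘∘⊛∙
??????∘∙∙∙∙∘
??????∘∘∘∙∘∘
???????∙∘∘≋∙
???????⊛⊛⊛∘∘
???????≋⊛∙⊞∘
???????∘⊛∘∘∙

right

⊞⊞⊞⊞⊞⊞⊞⊞
⊞⊞⊞⊞⊞⊞⊞⊞
⊞⊞⊞⊞⊞⊞⊞⊞
∘∘≋⊞∘∙∘?
∙∘∙∙⊚∙∙?
∘∘∙⊛∙≋∙?
∘∘⊛∙⊞∙⊛?
∘∘∘∘∘∙??

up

⊞⊞⊞⊞⊞⊞⊞⊞
⊞⊞⊞⊞⊞⊞⊞⊞
⊞⊞⊞⊞⊞⊞⊞⊞
⊞⊞⊞⊞⊞⊞⊞⊞
∘∘≋⊞⊚∙∘?
∙∘∙∙∙∙∙?
∘∘∙⊛∙≋∙?
∘∘⊛∙⊞∙⊛?

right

⊞⊞⊞⊞⊞⊞⊞⊞
⊞⊞⊞⊞⊞⊞⊞⊞
⊞⊞⊞⊞⊞⊞⊞⊞
⊞⊞⊞⊞⊞⊞⊞⊞
∘≋⊞∘⊚∘⊛?
∘∙∙∙∙∙∙?
∘∙⊛∙≋∙∙?
∘⊛∙⊞∙⊛??

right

⊞⊞⊞⊞⊞⊞⊞⊞
⊞⊞⊞⊞⊞⊞⊞⊞
⊞⊞⊞⊞⊞⊞⊞⊞
⊞⊞⊞⊞⊞⊞⊞⊞
≋⊞∘∙⊚⊛∘?
∙∙∙∙∙∙∙?
∙⊛∙≋∙∙∙?
⊛∙⊞∙⊛???

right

⊞⊞⊞⊞⊞⊞⊞⊞
⊞⊞⊞⊞⊞⊞⊞⊞
⊞⊞⊞⊞⊞⊞⊞⊞
⊞⊞⊞⊞⊞⊞⊞⊞
⊞∘∙∘⊚∘∘?
∙∙∙∙∙∙∘?
⊛∙≋∙∙∙⊛?
∙⊞∙⊛????

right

⊞⊞⊞⊞⊞⊞⊞⊞
⊞⊞⊞⊞⊞⊞⊞⊞
⊞⊞⊞⊞⊞⊞⊞⊞
⊞⊞⊞⊞⊞⊞⊞⊞
∘∙∘⊛⊚∘⊛?
∙∙∙∙∙∘≋?
∙≋∙∙∙⊛⊞?
⊞∙⊛?????

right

⊞⊞⊞⊞⊞⊞⊞⊞
⊞⊞⊞⊞⊞⊞⊞⊞
⊞⊞⊞⊞⊞⊞⊞⊞
⊞⊞⊞⊞⊞⊞⊞⊞
∙∘⊛∘⊚⊛⊛?
∙∙∙∙∘≋∙?
≋∙∙∙⊛⊞∘?
∙⊛??????

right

⊞⊞⊞⊞⊞⊞⊞⊞
⊞⊞⊞⊞⊞⊞⊞⊞
⊞⊞⊞⊞⊞⊞⊞⊞
⊞⊞⊞⊞⊞⊞⊞⊞
∘⊛∘∘⊚⊛∘?
∙∙∙∘≋∙⊛?
∙∙∙⊛⊞∘⊛?
⊛???????

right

⊞⊞⊞⊞⊞⊞⊞⊞
⊞⊞⊞⊞⊞⊞⊞⊞
⊞⊞⊞⊞⊞⊞⊞⊞
⊞⊞⊞⊞⊞⊞⊞⊞
⊛∘∘⊛⊚∘∙?
∙∙∘≋∙⊛⊛?
∙∙⊛⊞∘⊛∘?
????????

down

⊞⊞⊞⊞⊞⊞⊞⊞
⊞⊞⊞⊞⊞⊞⊞⊞
⊞⊞⊞⊞⊞⊞⊞⊞
⊛∘∘⊛⊛∘∙?
∙∙∘≋⊚⊛⊛?
∙∙⊛⊞∘⊛∘?
??⊞∘⊛≋∘?
????????

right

⊞⊞⊞⊞⊞⊞⊞⊞
⊞⊞⊞⊞⊞⊞⊞⊞
⊞⊞⊞⊞⊞⊞⊞⊞
∘∘⊛⊛∘∙⊞?
∙∘≋∙⊚⊛∘?
∙⊛⊞∘⊛∘∙?
?⊞∘⊛≋∘∘?
????????

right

⊞⊞⊞⊞⊞⊞⊞⊞
⊞⊞⊞⊞⊞⊞⊞⊞
⊞⊞⊞⊞⊞⊞⊞⊞
∘⊛⊛∘∙⊞∙?
∘≋∙⊛⊚∘∘?
⊛⊞∘⊛∘∙≋?
⊞∘⊛≋∘∘∙?
????????

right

⊞⊞⊞⊞⊞⊞⊞⊞
⊞⊞⊞⊞⊞⊞⊞⊞
⊞⊞⊞⊞⊞⊞⊞⊞
⊛⊛∘∙⊞∙∘?
≋∙⊛⊛⊚∘∘?
⊞∘⊛∘∙≋≋?
∘⊛≋∘∘∙∙?
????????

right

⊞⊞⊞⊞⊞⊞⊞⊞
⊞⊞⊞⊞⊞⊞⊞⊞
⊞⊞⊞⊞⊞⊞⊞⊞
⊛∘∙⊞∙∘∘?
∙⊛⊛∘⊚∘∘?
∘⊛∘∙≋≋∘?
⊛≋∘∘∙∙⊛?
????????

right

⊞⊞⊞⊞⊞⊞⊞⊞
⊞⊞⊞⊞⊞⊞⊞⊞
⊞⊞⊞⊞⊞⊞⊞⊞
∘∙⊞∙∘∘≋?
⊛⊛∘∘⊚∘∙?
⊛∘∙≋≋∘∙?
≋∘∘∙∙⊛∙?
????????

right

⊞⊞⊞⊞⊞⊞⊞⊞
⊞⊞⊞⊞⊞⊞⊞⊞
⊞⊞⊞⊞⊞⊞⊞⊞
∙⊞∙∘∘≋∙?
⊛∘∘∘⊚∙⊛?
∘∙≋≋∘∙∙?
∘∘∙∙⊛∙∘?
????????

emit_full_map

⊞⊞∘⊛⊛∘∘≋⊞∘∙∘⊛∘∘⊛⊛∘∙⊞∙∘∘≋∙
∙∘⊞⊛∘∙∘∙∙∙∙∙∙∙∘≋∙⊛⊛∘∘∘⊚∙⊛
∙∘⊛∘∘∘∘∙⊛∙≋∙∙∙⊛⊞∘⊛∘∙≋≋∘∙∙
∘∙⊞⊛⊛∘∘⊛∙⊞∙⊛??⊞∘⊛≋∘∘∙∙⊛∙∘
≋∘∙⊛⊛∘∘∘∘∘∙??????????????
??????∙⊛∘∘∘??????????????
??????≋∙∘∘∙??????????????
??????⊛∘∘∙∙∙?????????????
??????∙∘⊛⊞≋≋?????????????
??????⊛∙∘∘⊛∙?????????????
??????∘∙∙∙∙∘?????????????
??????∘∘∘∙∘∘?????????????
???????∙∘∘≋∙?????????????
???????⊛⊛⊛∘∘?????????????
???????≋⊛∙⊞∘?????????????
???????∘⊛∘∘∙?????????????

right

⊞⊞⊞⊞⊞⊞⊞⊞
⊞⊞⊞⊞⊞⊞⊞⊞
⊞⊞⊞⊞⊞⊞⊞⊞
⊞∙∘∘≋∙⊞?
∘∘∘∘⊚⊛⊛?
∙≋≋∘∙∙⊞?
∘∙∙⊛∙∘∘?
????????

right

⊞⊞⊞⊞⊞⊞⊞⊞
⊞⊞⊞⊞⊞⊞⊞⊞
⊞⊞⊞⊞⊞⊞⊞⊞
∙∘∘≋∙⊞∙?
∘∘∘∙⊚⊛⊛?
≋≋∘∙∙⊞∙?
∙∙⊛∙∘∘⊛?
????????

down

⊞⊞⊞⊞⊞⊞⊞⊞
⊞⊞⊞⊞⊞⊞⊞⊞
∙∘∘≋∙⊞∙?
∘∘∘∙⊛⊛⊛?
≋≋∘∙⊚⊞∙?
∙∙⊛∙∘∘⊛?
??⊞∘⊛∘∘?
????????

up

⊞⊞⊞⊞⊞⊞⊞⊞
⊞⊞⊞⊞⊞⊞⊞⊞
⊞⊞⊞⊞⊞⊞⊞⊞
∙∘∘≋∙⊞∙?
∘∘∘∙⊚⊛⊛?
≋≋∘∙∙⊞∙?
∙∙⊛∙∘∘⊛?
??⊞∘⊛∘∘?

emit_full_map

⊞⊞∘⊛⊛∘∘≋⊞∘∙∘⊛∘∘⊛⊛∘∙⊞∙∘∘≋∙⊞∙
∙∘⊞⊛∘∙∘∙∙∙∙∙∙∙∘≋∙⊛⊛∘∘∘∘∙⊚⊛⊛
∙∘⊛∘∘∘∘∙⊛∙≋∙∙∙⊛⊞∘⊛∘∙≋≋∘∙∙⊞∙
∘∙⊞⊛⊛∘∘⊛∙⊞∙⊛??⊞∘⊛≋∘∘∙∙⊛∙∘∘⊛
≋∘∙⊛⊛∘∘∘∘∘∙???????????⊞∘⊛∘∘
??????∙⊛∘∘∘????????????????
??????≋∙∘∘∙????????????????
??????⊛∘∘∙∙∙???????????????
??????∙∘⊛⊞≋≋???????????????
??????⊛∙∘∘⊛∙???????????????
??????∘∙∙∙∙∘???????????????
??????∘∘∘∙∘∘???????????????
???????∙∘∘≋∙???????????????
???????⊛⊛⊛∘∘???????????????
???????≋⊛∙⊞∘???????????????
???????∘⊛∘∘∙???????????????


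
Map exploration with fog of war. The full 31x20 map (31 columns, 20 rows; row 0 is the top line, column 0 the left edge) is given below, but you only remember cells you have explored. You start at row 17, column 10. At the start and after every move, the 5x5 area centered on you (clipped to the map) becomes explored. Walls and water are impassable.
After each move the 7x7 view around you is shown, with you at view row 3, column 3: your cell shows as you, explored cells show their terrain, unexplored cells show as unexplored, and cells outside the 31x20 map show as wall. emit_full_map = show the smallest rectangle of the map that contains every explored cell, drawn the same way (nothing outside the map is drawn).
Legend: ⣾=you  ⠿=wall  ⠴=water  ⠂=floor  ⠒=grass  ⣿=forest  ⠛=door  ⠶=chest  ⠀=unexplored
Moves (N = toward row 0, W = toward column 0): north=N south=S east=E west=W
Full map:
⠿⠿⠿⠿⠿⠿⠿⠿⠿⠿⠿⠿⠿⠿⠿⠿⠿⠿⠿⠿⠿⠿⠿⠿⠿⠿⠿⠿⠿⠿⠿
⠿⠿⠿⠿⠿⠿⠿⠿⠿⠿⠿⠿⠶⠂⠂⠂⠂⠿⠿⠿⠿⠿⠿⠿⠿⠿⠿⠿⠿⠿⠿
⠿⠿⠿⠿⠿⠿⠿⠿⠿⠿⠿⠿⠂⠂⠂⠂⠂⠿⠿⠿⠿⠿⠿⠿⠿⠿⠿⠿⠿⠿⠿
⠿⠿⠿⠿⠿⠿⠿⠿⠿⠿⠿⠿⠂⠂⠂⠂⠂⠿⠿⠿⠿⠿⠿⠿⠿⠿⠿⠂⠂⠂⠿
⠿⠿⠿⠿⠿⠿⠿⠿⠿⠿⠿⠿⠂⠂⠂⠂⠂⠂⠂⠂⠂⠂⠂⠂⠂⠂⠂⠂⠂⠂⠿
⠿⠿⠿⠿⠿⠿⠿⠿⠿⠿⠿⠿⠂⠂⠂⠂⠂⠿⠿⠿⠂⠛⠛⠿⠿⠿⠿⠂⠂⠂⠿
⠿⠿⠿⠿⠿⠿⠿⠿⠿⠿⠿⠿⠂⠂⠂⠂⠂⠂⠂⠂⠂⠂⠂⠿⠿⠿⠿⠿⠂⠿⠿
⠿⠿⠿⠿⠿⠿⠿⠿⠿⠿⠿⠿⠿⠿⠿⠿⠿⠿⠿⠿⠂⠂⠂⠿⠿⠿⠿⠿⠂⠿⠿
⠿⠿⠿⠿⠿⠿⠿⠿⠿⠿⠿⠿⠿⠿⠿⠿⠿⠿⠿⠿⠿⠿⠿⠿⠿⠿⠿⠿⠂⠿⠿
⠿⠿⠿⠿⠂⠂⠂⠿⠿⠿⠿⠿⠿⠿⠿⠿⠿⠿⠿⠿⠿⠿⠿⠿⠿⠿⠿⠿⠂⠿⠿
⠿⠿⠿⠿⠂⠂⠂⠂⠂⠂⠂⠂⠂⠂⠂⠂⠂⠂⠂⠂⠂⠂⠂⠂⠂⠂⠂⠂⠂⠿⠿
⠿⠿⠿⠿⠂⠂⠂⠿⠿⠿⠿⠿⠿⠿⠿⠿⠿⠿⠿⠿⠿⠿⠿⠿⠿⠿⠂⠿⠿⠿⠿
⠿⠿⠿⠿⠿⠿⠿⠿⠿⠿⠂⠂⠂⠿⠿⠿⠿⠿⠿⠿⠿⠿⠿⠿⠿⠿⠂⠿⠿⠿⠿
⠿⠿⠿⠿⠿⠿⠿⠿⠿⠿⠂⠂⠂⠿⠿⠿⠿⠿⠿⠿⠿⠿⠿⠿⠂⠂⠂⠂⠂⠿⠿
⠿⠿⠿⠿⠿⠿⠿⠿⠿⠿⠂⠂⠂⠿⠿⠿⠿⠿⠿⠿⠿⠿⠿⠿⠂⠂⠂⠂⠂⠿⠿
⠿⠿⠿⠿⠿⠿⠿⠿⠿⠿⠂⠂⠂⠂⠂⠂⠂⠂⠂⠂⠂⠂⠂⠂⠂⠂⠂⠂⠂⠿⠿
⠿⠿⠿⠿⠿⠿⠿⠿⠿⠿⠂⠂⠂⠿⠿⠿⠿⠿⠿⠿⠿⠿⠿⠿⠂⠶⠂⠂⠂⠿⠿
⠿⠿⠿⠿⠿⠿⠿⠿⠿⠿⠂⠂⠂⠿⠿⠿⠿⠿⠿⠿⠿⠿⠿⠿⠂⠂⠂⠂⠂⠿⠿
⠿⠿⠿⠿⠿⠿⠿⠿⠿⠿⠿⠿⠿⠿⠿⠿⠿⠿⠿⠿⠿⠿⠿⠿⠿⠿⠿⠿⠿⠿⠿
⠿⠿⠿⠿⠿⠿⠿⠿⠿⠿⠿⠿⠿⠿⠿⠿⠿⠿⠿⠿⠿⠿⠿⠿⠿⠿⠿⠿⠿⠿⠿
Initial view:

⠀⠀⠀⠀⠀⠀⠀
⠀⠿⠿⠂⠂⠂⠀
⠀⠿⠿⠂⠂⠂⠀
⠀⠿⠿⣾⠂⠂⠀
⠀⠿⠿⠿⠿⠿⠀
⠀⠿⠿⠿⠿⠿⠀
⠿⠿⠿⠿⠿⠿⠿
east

⠀⠀⠀⠀⠀⠀⠀
⠿⠿⠂⠂⠂⠂⠀
⠿⠿⠂⠂⠂⠿⠀
⠿⠿⠂⣾⠂⠿⠀
⠿⠿⠿⠿⠿⠿⠀
⠿⠿⠿⠿⠿⠿⠀
⠿⠿⠿⠿⠿⠿⠿

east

⠀⠀⠀⠀⠀⠀⠀
⠿⠂⠂⠂⠂⠂⠀
⠿⠂⠂⠂⠿⠿⠀
⠿⠂⠂⣾⠿⠿⠀
⠿⠿⠿⠿⠿⠿⠀
⠿⠿⠿⠿⠿⠿⠀
⠿⠿⠿⠿⠿⠿⠿

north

⠀⠀⠀⠀⠀⠀⠀
⠀⠂⠂⠂⠿⠿⠀
⠿⠂⠂⠂⠂⠂⠀
⠿⠂⠂⣾⠿⠿⠀
⠿⠂⠂⠂⠿⠿⠀
⠿⠿⠿⠿⠿⠿⠀
⠿⠿⠿⠿⠿⠿⠀

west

⠀⠀⠀⠀⠀⠀⠀
⠀⠿⠂⠂⠂⠿⠿
⠿⠿⠂⠂⠂⠂⠂
⠿⠿⠂⣾⠂⠿⠿
⠿⠿⠂⠂⠂⠿⠿
⠿⠿⠿⠿⠿⠿⠿
⠿⠿⠿⠿⠿⠿⠿

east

⠀⠀⠀⠀⠀⠀⠀
⠿⠂⠂⠂⠿⠿⠀
⠿⠂⠂⠂⠂⠂⠀
⠿⠂⠂⣾⠿⠿⠀
⠿⠂⠂⠂⠿⠿⠀
⠿⠿⠿⠿⠿⠿⠀
⠿⠿⠿⠿⠿⠿⠀

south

⠿⠂⠂⠂⠿⠿⠀
⠿⠂⠂⠂⠂⠂⠀
⠿⠂⠂⠂⠿⠿⠀
⠿⠂⠂⣾⠿⠿⠀
⠿⠿⠿⠿⠿⠿⠀
⠿⠿⠿⠿⠿⠿⠀
⠿⠿⠿⠿⠿⠿⠿

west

⠀⠿⠂⠂⠂⠿⠿
⠿⠿⠂⠂⠂⠂⠂
⠿⠿⠂⠂⠂⠿⠿
⠿⠿⠂⣾⠂⠿⠿
⠿⠿⠿⠿⠿⠿⠿
⠿⠿⠿⠿⠿⠿⠿
⠿⠿⠿⠿⠿⠿⠿

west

⠀⠀⠿⠂⠂⠂⠿
⠀⠿⠿⠂⠂⠂⠂
⠀⠿⠿⠂⠂⠂⠿
⠀⠿⠿⣾⠂⠂⠿
⠀⠿⠿⠿⠿⠿⠿
⠀⠿⠿⠿⠿⠿⠿
⠿⠿⠿⠿⠿⠿⠿

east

⠀⠿⠂⠂⠂⠿⠿
⠿⠿⠂⠂⠂⠂⠂
⠿⠿⠂⠂⠂⠿⠿
⠿⠿⠂⣾⠂⠿⠿
⠿⠿⠿⠿⠿⠿⠿
⠿⠿⠿⠿⠿⠿⠿
⠿⠿⠿⠿⠿⠿⠿

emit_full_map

⠀⠿⠂⠂⠂⠿⠿
⠿⠿⠂⠂⠂⠂⠂
⠿⠿⠂⠂⠂⠿⠿
⠿⠿⠂⣾⠂⠿⠿
⠿⠿⠿⠿⠿⠿⠿
⠿⠿⠿⠿⠿⠿⠿

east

⠿⠂⠂⠂⠿⠿⠀
⠿⠂⠂⠂⠂⠂⠀
⠿⠂⠂⠂⠿⠿⠀
⠿⠂⠂⣾⠿⠿⠀
⠿⠿⠿⠿⠿⠿⠀
⠿⠿⠿⠿⠿⠿⠀
⠿⠿⠿⠿⠿⠿⠿


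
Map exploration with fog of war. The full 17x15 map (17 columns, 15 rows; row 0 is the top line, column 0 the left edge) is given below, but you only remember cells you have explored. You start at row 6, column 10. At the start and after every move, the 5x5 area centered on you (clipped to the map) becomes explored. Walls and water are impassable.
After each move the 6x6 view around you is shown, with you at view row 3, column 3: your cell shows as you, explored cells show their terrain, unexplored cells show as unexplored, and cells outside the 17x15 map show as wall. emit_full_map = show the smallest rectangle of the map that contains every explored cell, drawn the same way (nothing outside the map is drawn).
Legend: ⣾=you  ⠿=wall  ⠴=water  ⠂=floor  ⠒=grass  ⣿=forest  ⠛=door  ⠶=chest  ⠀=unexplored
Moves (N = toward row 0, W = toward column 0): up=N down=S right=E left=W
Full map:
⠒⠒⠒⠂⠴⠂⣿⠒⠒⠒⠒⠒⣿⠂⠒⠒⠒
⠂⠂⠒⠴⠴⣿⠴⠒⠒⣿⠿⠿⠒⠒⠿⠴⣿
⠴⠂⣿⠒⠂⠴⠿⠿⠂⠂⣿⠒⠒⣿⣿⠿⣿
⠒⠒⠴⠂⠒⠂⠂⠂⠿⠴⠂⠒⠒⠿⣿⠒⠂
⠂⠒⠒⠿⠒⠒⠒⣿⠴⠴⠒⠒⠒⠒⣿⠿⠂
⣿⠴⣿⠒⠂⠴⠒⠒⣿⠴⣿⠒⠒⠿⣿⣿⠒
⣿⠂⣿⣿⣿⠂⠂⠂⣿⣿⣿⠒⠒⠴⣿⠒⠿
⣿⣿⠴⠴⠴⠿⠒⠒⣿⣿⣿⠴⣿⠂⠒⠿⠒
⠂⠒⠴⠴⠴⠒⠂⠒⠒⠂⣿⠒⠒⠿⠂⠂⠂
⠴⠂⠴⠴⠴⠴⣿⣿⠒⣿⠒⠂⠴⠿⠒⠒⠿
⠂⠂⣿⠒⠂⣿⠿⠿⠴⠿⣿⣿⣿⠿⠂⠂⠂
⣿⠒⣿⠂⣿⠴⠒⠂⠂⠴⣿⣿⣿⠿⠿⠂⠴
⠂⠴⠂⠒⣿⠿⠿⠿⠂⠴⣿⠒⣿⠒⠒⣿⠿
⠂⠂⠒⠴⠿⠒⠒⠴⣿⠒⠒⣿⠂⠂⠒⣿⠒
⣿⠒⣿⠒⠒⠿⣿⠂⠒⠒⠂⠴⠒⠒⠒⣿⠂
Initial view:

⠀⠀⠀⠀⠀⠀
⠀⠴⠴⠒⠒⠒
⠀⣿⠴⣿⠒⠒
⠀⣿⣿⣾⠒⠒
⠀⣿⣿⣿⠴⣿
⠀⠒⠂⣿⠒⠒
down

⠀⠴⠴⠒⠒⠒
⠀⣿⠴⣿⠒⠒
⠀⣿⣿⣿⠒⠒
⠀⣿⣿⣾⠴⣿
⠀⠒⠂⣿⠒⠒
⠀⠒⣿⠒⠂⠴

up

⠀⠀⠀⠀⠀⠀
⠀⠴⠴⠒⠒⠒
⠀⣿⠴⣿⠒⠒
⠀⣿⣿⣾⠒⠒
⠀⣿⣿⣿⠴⣿
⠀⠒⠂⣿⠒⠒

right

⠀⠀⠀⠀⠀⠀
⠴⠴⠒⠒⠒⠒
⣿⠴⣿⠒⠒⠿
⣿⣿⣿⣾⠒⠴
⣿⣿⣿⠴⣿⠂
⠒⠂⣿⠒⠒⠿

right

⠀⠀⠀⠀⠀⠀
⠴⠒⠒⠒⠒⣿
⠴⣿⠒⠒⠿⣿
⣿⣿⠒⣾⠴⣿
⣿⣿⠴⣿⠂⠒
⠂⣿⠒⠒⠿⠂

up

⠀⠀⠀⠀⠀⠀
⠀⠂⠒⠒⠿⣿
⠴⠒⠒⠒⠒⣿
⠴⣿⠒⣾⠿⣿
⣿⣿⠒⠒⠴⣿
⣿⣿⠴⣿⠂⠒

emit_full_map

⠀⠀⠂⠒⠒⠿⣿
⠴⠴⠒⠒⠒⠒⣿
⣿⠴⣿⠒⣾⠿⣿
⣿⣿⣿⠒⠒⠴⣿
⣿⣿⣿⠴⣿⠂⠒
⠒⠂⣿⠒⠒⠿⠂
⠒⣿⠒⠂⠴⠀⠀

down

⠀⠂⠒⠒⠿⣿
⠴⠒⠒⠒⠒⣿
⠴⣿⠒⠒⠿⣿
⣿⣿⠒⣾⠴⣿
⣿⣿⠴⣿⠂⠒
⠂⣿⠒⠒⠿⠂

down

⠴⠒⠒⠒⠒⣿
⠴⣿⠒⠒⠿⣿
⣿⣿⠒⠒⠴⣿
⣿⣿⠴⣾⠂⠒
⠂⣿⠒⠒⠿⠂
⣿⠒⠂⠴⠿⠒

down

⠴⣿⠒⠒⠿⣿
⣿⣿⠒⠒⠴⣿
⣿⣿⠴⣿⠂⠒
⠂⣿⠒⣾⠿⠂
⣿⠒⠂⠴⠿⠒
⠀⣿⣿⣿⠿⠂

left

⣿⠴⣿⠒⠒⠿
⣿⣿⣿⠒⠒⠴
⣿⣿⣿⠴⣿⠂
⠒⠂⣿⣾⠒⠿
⠒⣿⠒⠂⠴⠿
⠀⠿⣿⣿⣿⠿

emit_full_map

⠀⠀⠂⠒⠒⠿⣿
⠴⠴⠒⠒⠒⠒⣿
⣿⠴⣿⠒⠒⠿⣿
⣿⣿⣿⠒⠒⠴⣿
⣿⣿⣿⠴⣿⠂⠒
⠒⠂⣿⣾⠒⠿⠂
⠒⣿⠒⠂⠴⠿⠒
⠀⠿⣿⣿⣿⠿⠂

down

⣿⣿⣿⠒⠒⠴
⣿⣿⣿⠴⣿⠂
⠒⠂⣿⠒⠒⠿
⠒⣿⠒⣾⠴⠿
⠀⠿⣿⣿⣿⠿
⠀⠴⣿⣿⣿⠿

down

⣿⣿⣿⠴⣿⠂
⠒⠂⣿⠒⠒⠿
⠒⣿⠒⠂⠴⠿
⠀⠿⣿⣾⣿⠿
⠀⠴⣿⣿⣿⠿
⠀⠴⣿⠒⣿⠒

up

⣿⣿⣿⠒⠒⠴
⣿⣿⣿⠴⣿⠂
⠒⠂⣿⠒⠒⠿
⠒⣿⠒⣾⠴⠿
⠀⠿⣿⣿⣿⠿
⠀⠴⣿⣿⣿⠿

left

⠀⣿⣿⣿⠒⠒
⠀⣿⣿⣿⠴⣿
⠀⠒⠂⣿⠒⠒
⠀⠒⣿⣾⠂⠴
⠀⠴⠿⣿⣿⣿
⠀⠂⠴⣿⣿⣿

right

⣿⣿⣿⠒⠒⠴
⣿⣿⣿⠴⣿⠂
⠒⠂⣿⠒⠒⠿
⠒⣿⠒⣾⠴⠿
⠴⠿⣿⣿⣿⠿
⠂⠴⣿⣿⣿⠿

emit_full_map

⠀⠀⠂⠒⠒⠿⣿
⠴⠴⠒⠒⠒⠒⣿
⣿⠴⣿⠒⠒⠿⣿
⣿⣿⣿⠒⠒⠴⣿
⣿⣿⣿⠴⣿⠂⠒
⠒⠂⣿⠒⠒⠿⠂
⠒⣿⠒⣾⠴⠿⠒
⠴⠿⣿⣿⣿⠿⠂
⠂⠴⣿⣿⣿⠿⠀
⠀⠴⣿⠒⣿⠒⠀

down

⣿⣿⣿⠴⣿⠂
⠒⠂⣿⠒⠒⠿
⠒⣿⠒⠂⠴⠿
⠴⠿⣿⣾⣿⠿
⠂⠴⣿⣿⣿⠿
⠀⠴⣿⠒⣿⠒

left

⠀⣿⣿⣿⠴⣿
⠀⠒⠂⣿⠒⠒
⠀⠒⣿⠒⠂⠴
⠀⠴⠿⣾⣿⣿
⠀⠂⠴⣿⣿⣿
⠀⠂⠴⣿⠒⣿

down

⠀⠒⠂⣿⠒⠒
⠀⠒⣿⠒⠂⠴
⠀⠴⠿⣿⣿⣿
⠀⠂⠴⣾⣿⣿
⠀⠂⠴⣿⠒⣿
⠀⣿⠒⠒⣿⠂

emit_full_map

⠀⠀⠂⠒⠒⠿⣿
⠴⠴⠒⠒⠒⠒⣿
⣿⠴⣿⠒⠒⠿⣿
⣿⣿⣿⠒⠒⠴⣿
⣿⣿⣿⠴⣿⠂⠒
⠒⠂⣿⠒⠒⠿⠂
⠒⣿⠒⠂⠴⠿⠒
⠴⠿⣿⣿⣿⠿⠂
⠂⠴⣾⣿⣿⠿⠀
⠂⠴⣿⠒⣿⠒⠀
⣿⠒⠒⣿⠂⠀⠀


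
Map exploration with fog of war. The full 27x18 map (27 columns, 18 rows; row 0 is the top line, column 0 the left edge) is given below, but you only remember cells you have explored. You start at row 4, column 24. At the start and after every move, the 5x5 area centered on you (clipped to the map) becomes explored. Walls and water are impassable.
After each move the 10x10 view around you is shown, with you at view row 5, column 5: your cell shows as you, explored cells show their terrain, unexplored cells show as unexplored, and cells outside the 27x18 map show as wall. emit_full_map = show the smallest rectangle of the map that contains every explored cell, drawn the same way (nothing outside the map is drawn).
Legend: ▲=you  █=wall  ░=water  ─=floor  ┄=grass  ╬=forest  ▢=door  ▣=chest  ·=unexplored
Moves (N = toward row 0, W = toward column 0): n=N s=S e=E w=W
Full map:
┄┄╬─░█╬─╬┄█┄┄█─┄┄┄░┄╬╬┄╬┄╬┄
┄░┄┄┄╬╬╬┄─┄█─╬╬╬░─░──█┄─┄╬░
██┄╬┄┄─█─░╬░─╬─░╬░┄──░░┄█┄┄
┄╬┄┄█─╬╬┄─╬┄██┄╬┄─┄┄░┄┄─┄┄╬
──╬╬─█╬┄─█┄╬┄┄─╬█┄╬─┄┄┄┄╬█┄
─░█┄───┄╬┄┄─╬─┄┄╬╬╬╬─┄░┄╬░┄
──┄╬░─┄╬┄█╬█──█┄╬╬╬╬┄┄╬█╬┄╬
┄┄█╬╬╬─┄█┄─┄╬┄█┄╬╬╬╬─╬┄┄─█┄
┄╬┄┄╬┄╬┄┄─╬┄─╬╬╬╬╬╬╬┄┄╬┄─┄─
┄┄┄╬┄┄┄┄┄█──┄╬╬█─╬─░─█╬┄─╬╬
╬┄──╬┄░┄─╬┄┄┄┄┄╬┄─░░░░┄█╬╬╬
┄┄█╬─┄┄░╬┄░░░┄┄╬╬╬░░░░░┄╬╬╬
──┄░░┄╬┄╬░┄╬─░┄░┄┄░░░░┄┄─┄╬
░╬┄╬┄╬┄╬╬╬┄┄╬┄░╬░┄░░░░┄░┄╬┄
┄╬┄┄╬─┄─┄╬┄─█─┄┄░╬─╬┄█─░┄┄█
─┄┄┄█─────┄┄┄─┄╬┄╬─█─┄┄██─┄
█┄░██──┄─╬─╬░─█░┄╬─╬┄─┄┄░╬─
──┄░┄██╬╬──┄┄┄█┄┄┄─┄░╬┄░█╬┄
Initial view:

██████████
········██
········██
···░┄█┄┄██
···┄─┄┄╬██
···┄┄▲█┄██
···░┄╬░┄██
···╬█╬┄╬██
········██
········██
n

██████████
██████████
········██
···┄─┄╬░██
···░┄█┄┄██
···┄─▲┄╬██
···┄┄╬█┄██
···░┄╬░┄██
···╬█╬┄╬██
········██

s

██████████
········██
···┄─┄╬░██
···░┄█┄┄██
···┄─┄┄╬██
···┄┄▲█┄██
···░┄╬░┄██
···╬█╬┄╬██
········██
········██

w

██████████
·········█
····┄─┄╬░█
···░░┄█┄┄█
···┄┄─┄┄╬█
···┄┄▲╬█┄█
···┄░┄╬░┄█
···┄╬█╬┄╬█
·········█
·········█

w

██████████
··········
·····┄─┄╬░
···─░░┄█┄┄
···░┄┄─┄┄╬
···┄┄▲┄╬█┄
···─┄░┄╬░┄
···┄┄╬█╬┄╬
··········
··········

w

██████████
··········
······┄─┄╬
···──░░┄█┄
···┄░┄┄─┄┄
···─┄▲┄┄╬█
···╬─┄░┄╬░
···╬┄┄╬█╬┄
··········
··········

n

██████████
██████████
··········
···──█┄─┄╬
···──░░┄█┄
···┄░▲┄─┄┄
···─┄┄┄┄╬█
···╬─┄░┄╬░
···╬┄┄╬█╬┄
··········

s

██████████
··········
···──█┄─┄╬
···──░░┄█┄
···┄░┄┄─┄┄
···─┄▲┄┄╬█
···╬─┄░┄╬░
···╬┄┄╬█╬┄
··········
··········

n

██████████
██████████
··········
···──█┄─┄╬
···──░░┄█┄
···┄░▲┄─┄┄
···─┄┄┄┄╬█
···╬─┄░┄╬░
···╬┄┄╬█╬┄
··········

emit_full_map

──█┄─┄╬░
──░░┄█┄┄
┄░▲┄─┄┄╬
─┄┄┄┄╬█┄
╬─┄░┄╬░┄
╬┄┄╬█╬┄╬

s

██████████
··········
···──█┄─┄╬
···──░░┄█┄
···┄░┄┄─┄┄
···─┄▲┄┄╬█
···╬─┄░┄╬░
···╬┄┄╬█╬┄
··········
··········
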